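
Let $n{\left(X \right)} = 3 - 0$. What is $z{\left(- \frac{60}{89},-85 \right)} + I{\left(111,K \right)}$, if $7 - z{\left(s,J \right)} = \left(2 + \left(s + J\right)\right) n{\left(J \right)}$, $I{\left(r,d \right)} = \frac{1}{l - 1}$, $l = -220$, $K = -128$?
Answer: $\frac{5074955}{19669} \approx 258.02$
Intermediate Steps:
$n{\left(X \right)} = 3$ ($n{\left(X \right)} = 3 + 0 = 3$)
$I{\left(r,d \right)} = - \frac{1}{221}$ ($I{\left(r,d \right)} = \frac{1}{-220 - 1} = \frac{1}{-221} = - \frac{1}{221}$)
$z{\left(s,J \right)} = 1 - 3 J - 3 s$ ($z{\left(s,J \right)} = 7 - \left(2 + \left(s + J\right)\right) 3 = 7 - \left(2 + \left(J + s\right)\right) 3 = 7 - \left(2 + J + s\right) 3 = 7 - \left(6 + 3 J + 3 s\right) = 1 - 3 J - 3 s$)
$z{\left(- \frac{60}{89},-85 \right)} + I{\left(111,K \right)} = \left(1 - -255 - 3 \left(- \frac{60}{89}\right)\right) - \frac{1}{221} = \left(1 + 255 - 3 \left(\left(-60\right) \frac{1}{89}\right)\right) - \frac{1}{221} = \left(1 + 255 - - \frac{180}{89}\right) - \frac{1}{221} = \left(1 + 255 + \frac{180}{89}\right) - \frac{1}{221} = \frac{22964}{89} - \frac{1}{221} = \frac{5074955}{19669}$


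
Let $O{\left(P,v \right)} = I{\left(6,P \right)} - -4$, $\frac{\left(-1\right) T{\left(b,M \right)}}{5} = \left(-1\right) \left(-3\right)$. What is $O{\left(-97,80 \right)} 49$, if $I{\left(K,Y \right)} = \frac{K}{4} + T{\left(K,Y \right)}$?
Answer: $- \frac{931}{2} \approx -465.5$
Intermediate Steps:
$T{\left(b,M \right)} = -15$ ($T{\left(b,M \right)} = - 5 \left(\left(-1\right) \left(-3\right)\right) = \left(-5\right) 3 = -15$)
$I{\left(K,Y \right)} = -15 + \frac{K}{4}$ ($I{\left(K,Y \right)} = \frac{K}{4} - 15 = -15 + \frac{K}{4}$)
$O{\left(P,v \right)} = - \frac{19}{2}$ ($O{\left(P,v \right)} = \left(-15 + \frac{1}{4} \cdot 6\right) - -4 = \left(-15 + \frac{3}{2}\right) + 4 = - \frac{27}{2} + 4 = - \frac{19}{2}$)
$O{\left(-97,80 \right)} 49 = \left(- \frac{19}{2}\right) 49 = - \frac{931}{2}$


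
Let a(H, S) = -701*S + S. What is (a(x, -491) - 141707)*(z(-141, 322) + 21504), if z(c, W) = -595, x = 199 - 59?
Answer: 4223471637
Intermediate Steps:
x = 140
a(H, S) = -700*S
(a(x, -491) - 141707)*(z(-141, 322) + 21504) = (-700*(-491) - 141707)*(-595 + 21504) = (343700 - 141707)*20909 = 201993*20909 = 4223471637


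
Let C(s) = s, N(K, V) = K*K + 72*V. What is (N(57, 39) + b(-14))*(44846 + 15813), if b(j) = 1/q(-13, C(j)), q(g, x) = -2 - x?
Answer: 4408999415/12 ≈ 3.6742e+8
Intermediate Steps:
N(K, V) = K² + 72*V
b(j) = 1/(-2 - j)
(N(57, 39) + b(-14))*(44846 + 15813) = ((57² + 72*39) - 1/(2 - 14))*(44846 + 15813) = ((3249 + 2808) - 1/(-12))*60659 = (6057 - 1*(-1/12))*60659 = (6057 + 1/12)*60659 = (72685/12)*60659 = 4408999415/12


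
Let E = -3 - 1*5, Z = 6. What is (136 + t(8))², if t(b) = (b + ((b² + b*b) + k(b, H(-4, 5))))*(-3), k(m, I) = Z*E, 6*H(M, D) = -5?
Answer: 16384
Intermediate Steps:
E = -8 (E = -3 - 5 = -8)
H(M, D) = -⅚ (H(M, D) = (⅙)*(-5) = -⅚)
k(m, I) = -48 (k(m, I) = 6*(-8) = -48)
t(b) = 144 - 6*b² - 3*b (t(b) = (b + ((b² + b*b) - 48))*(-3) = (b + ((b² + b²) - 48))*(-3) = (b + (2*b² - 48))*(-3) = (b + (-48 + 2*b²))*(-3) = (-48 + b + 2*b²)*(-3) = 144 - 6*b² - 3*b)
(136 + t(8))² = (136 + (144 - 6*8² - 3*8))² = (136 + (144 - 6*64 - 24))² = (136 + (144 - 384 - 24))² = (136 - 264)² = (-128)² = 16384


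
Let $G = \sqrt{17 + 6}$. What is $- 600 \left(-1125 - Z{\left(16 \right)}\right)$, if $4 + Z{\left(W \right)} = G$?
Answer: $672600 + 600 \sqrt{23} \approx 6.7548 \cdot 10^{5}$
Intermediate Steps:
$G = \sqrt{23} \approx 4.7958$
$Z{\left(W \right)} = -4 + \sqrt{23}$
$- 600 \left(-1125 - Z{\left(16 \right)}\right) = - 600 \left(-1125 - \left(-4 + \sqrt{23}\right)\right) = - 600 \left(-1125 + \left(4 - \sqrt{23}\right)\right) = - 600 \left(-1121 - \sqrt{23}\right) = 672600 + 600 \sqrt{23}$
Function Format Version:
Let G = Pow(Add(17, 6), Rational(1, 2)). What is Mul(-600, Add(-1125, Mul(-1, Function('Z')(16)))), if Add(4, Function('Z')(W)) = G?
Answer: Add(672600, Mul(600, Pow(23, Rational(1, 2)))) ≈ 6.7548e+5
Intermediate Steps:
G = Pow(23, Rational(1, 2)) ≈ 4.7958
Function('Z')(W) = Add(-4, Pow(23, Rational(1, 2)))
Mul(-600, Add(-1125, Mul(-1, Function('Z')(16)))) = Mul(-600, Add(-1125, Mul(-1, Add(-4, Pow(23, Rational(1, 2)))))) = Mul(-600, Add(-1125, Add(4, Mul(-1, Pow(23, Rational(1, 2)))))) = Mul(-600, Add(-1121, Mul(-1, Pow(23, Rational(1, 2))))) = Add(672600, Mul(600, Pow(23, Rational(1, 2))))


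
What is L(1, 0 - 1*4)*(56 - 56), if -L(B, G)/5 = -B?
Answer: 0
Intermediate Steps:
L(B, G) = 5*B (L(B, G) = -(-5)*B = 5*B)
L(1, 0 - 1*4)*(56 - 56) = (5*1)*(56 - 56) = 5*0 = 0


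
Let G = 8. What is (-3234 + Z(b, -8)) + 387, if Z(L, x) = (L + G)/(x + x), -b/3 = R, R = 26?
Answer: -22741/8 ≈ -2842.6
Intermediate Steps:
b = -78 (b = -3*26 = -78)
Z(L, x) = (8 + L)/(2*x) (Z(L, x) = (L + 8)/(x + x) = (8 + L)/((2*x)) = (8 + L)*(1/(2*x)) = (8 + L)/(2*x))
(-3234 + Z(b, -8)) + 387 = (-3234 + (½)*(8 - 78)/(-8)) + 387 = (-3234 + (½)*(-⅛)*(-70)) + 387 = (-3234 + 35/8) + 387 = -25837/8 + 387 = -22741/8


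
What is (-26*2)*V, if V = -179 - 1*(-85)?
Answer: 4888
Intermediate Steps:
V = -94 (V = -179 + 85 = -94)
(-26*2)*V = -26*2*(-94) = -52*(-94) = 4888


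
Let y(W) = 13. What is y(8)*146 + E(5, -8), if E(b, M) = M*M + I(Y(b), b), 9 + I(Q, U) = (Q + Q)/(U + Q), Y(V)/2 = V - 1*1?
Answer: 25405/13 ≈ 1954.2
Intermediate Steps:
Y(V) = -2 + 2*V (Y(V) = 2*(V - 1*1) = 2*(V - 1) = 2*(-1 + V) = -2 + 2*V)
I(Q, U) = -9 + 2*Q/(Q + U) (I(Q, U) = -9 + (Q + Q)/(U + Q) = -9 + (2*Q)/(Q + U) = -9 + 2*Q/(Q + U))
E(b, M) = M² + (14 - 23*b)/(-2 + 3*b) (E(b, M) = M*M + (-9*b - 7*(-2 + 2*b))/((-2 + 2*b) + b) = M² + (-9*b + (14 - 14*b))/(-2 + 3*b) = M² + (14 - 23*b)/(-2 + 3*b))
y(8)*146 + E(5, -8) = 13*146 + (14 - 23*5 + (-8)²*(-2 + 3*5))/(-2 + 3*5) = 1898 + (14 - 115 + 64*(-2 + 15))/(-2 + 15) = 1898 + (14 - 115 + 64*13)/13 = 1898 + (14 - 115 + 832)/13 = 1898 + (1/13)*731 = 1898 + 731/13 = 25405/13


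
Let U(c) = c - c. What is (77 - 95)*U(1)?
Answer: 0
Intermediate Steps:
U(c) = 0
(77 - 95)*U(1) = (77 - 95)*0 = -18*0 = 0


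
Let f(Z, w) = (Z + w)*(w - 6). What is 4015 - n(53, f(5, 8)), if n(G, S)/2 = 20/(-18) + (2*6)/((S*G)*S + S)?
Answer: 648150577/161343 ≈ 4017.2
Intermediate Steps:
f(Z, w) = (-6 + w)*(Z + w) (f(Z, w) = (Z + w)*(-6 + w) = (-6 + w)*(Z + w))
n(G, S) = -20/9 + 24/(S + G*S²) (n(G, S) = 2*(20/(-18) + (2*6)/((S*G)*S + S)) = 2*(20*(-1/18) + 12/((G*S)*S + S)) = 2*(-10/9 + 12/(G*S² + S)) = 2*(-10/9 + 12/(S + G*S²)) = -20/9 + 24/(S + G*S²))
4015 - n(53, f(5, 8)) = 4015 - 4*(54 - 5*(8² - 6*5 - 6*8 + 5*8) - 5*53*(8² - 6*5 - 6*8 + 5*8)²)/(9*(8² - 6*5 - 6*8 + 5*8)*(1 + 53*(8² - 6*5 - 6*8 + 5*8))) = 4015 - 4*(54 - 5*(64 - 30 - 48 + 40) - 5*53*(64 - 30 - 48 + 40)²)/(9*(64 - 30 - 48 + 40)*(1 + 53*(64 - 30 - 48 + 40))) = 4015 - 4*(54 - 5*26 - 5*53*26²)/(9*26*(1 + 53*26)) = 4015 - 4*(54 - 130 - 5*53*676)/(9*26*(1 + 1378)) = 4015 - 4*(54 - 130 - 179140)/(9*26*1379) = 4015 - 4*(-179216)/(9*26*1379) = 4015 - 1*(-358432/161343) = 4015 + 358432/161343 = 648150577/161343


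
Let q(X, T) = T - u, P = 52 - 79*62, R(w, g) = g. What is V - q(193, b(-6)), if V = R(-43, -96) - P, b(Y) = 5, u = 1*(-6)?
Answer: 4739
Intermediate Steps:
u = -6
P = -4846 (P = 52 - 4898 = -4846)
q(X, T) = 6 + T (q(X, T) = T - 1*(-6) = T + 6 = 6 + T)
V = 4750 (V = -96 - 1*(-4846) = -96 + 4846 = 4750)
V - q(193, b(-6)) = 4750 - (6 + 5) = 4750 - 1*11 = 4750 - 11 = 4739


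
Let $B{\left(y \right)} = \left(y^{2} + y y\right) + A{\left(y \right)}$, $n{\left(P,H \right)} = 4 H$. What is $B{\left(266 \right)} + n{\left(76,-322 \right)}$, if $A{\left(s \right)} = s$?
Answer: $140490$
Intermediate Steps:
$B{\left(y \right)} = y + 2 y^{2}$ ($B{\left(y \right)} = \left(y^{2} + y y\right) + y = \left(y^{2} + y^{2}\right) + y = 2 y^{2} + y = y + 2 y^{2}$)
$B{\left(266 \right)} + n{\left(76,-322 \right)} = 266 \left(1 + 2 \cdot 266\right) + 4 \left(-322\right) = 266 \left(1 + 532\right) - 1288 = 266 \cdot 533 - 1288 = 141778 - 1288 = 140490$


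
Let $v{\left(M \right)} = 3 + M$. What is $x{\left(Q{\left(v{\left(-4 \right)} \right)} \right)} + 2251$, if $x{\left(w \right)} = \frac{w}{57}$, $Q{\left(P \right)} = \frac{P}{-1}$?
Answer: $\frac{128308}{57} \approx 2251.0$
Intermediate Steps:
$Q{\left(P \right)} = - P$ ($Q{\left(P \right)} = P \left(-1\right) = - P$)
$x{\left(w \right)} = \frac{w}{57}$
$x{\left(Q{\left(v{\left(-4 \right)} \right)} \right)} + 2251 = \frac{\left(-1\right) \left(3 - 4\right)}{57} + 2251 = \frac{\left(-1\right) \left(-1\right)}{57} + 2251 = \frac{1}{57} \cdot 1 + 2251 = \frac{1}{57} + 2251 = \frac{128308}{57}$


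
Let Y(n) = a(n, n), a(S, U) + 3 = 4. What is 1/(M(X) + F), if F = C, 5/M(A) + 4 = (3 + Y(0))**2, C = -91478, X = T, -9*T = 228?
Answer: -12/1097731 ≈ -1.0932e-5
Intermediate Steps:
T = -76/3 (T = -1/9*228 = -76/3 ≈ -25.333)
a(S, U) = 1 (a(S, U) = -3 + 4 = 1)
Y(n) = 1
X = -76/3 ≈ -25.333
M(A) = 5/12 (M(A) = 5/(-4 + (3 + 1)**2) = 5/(-4 + 4**2) = 5/(-4 + 16) = 5/12)
F = -91478
1/(M(X) + F) = 1/(5/12 - 91478) = 1/(-1097731/12) = -12/1097731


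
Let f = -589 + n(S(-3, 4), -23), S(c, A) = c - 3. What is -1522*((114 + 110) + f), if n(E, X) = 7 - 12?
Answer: 563140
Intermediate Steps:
S(c, A) = -3 + c
n(E, X) = -5
f = -594 (f = -589 - 5 = -594)
-1522*((114 + 110) + f) = -1522*((114 + 110) - 594) = -1522*(224 - 594) = -1522*(-370) = 563140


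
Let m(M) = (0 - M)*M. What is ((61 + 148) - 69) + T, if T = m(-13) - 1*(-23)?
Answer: -6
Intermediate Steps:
m(M) = -M² (m(M) = (-M)*M = -M²)
T = -146 (T = -1*(-13)² - 1*(-23) = -1*169 + 23 = -169 + 23 = -146)
((61 + 148) - 69) + T = ((61 + 148) - 69) - 146 = (209 - 69) - 146 = 140 - 146 = -6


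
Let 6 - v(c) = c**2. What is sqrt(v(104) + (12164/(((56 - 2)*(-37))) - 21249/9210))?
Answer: I*sqrt(11306496756316890)/1022310 ≈ 104.01*I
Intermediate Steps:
v(c) = 6 - c**2
sqrt(v(104) + (12164/(((56 - 2)*(-37))) - 21249/9210)) = sqrt((6 - 1*104**2) + (12164/(((56 - 2)*(-37))) - 21249/9210)) = sqrt((6 - 1*10816) + (12164/((54*(-37))) - 21249*1/9210)) = sqrt((6 - 10816) + (12164/(-1998) - 7083/3070)) = sqrt(-10810 + (12164*(-1/1998) - 7083/3070)) = sqrt(-10810 + (-6082/999 - 7083/3070)) = sqrt(-10810 - 25747657/3066930) = sqrt(-33179260957/3066930) = I*sqrt(11306496756316890)/1022310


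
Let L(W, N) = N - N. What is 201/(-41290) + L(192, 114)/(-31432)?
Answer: -201/41290 ≈ -0.0048680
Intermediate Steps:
L(W, N) = 0
201/(-41290) + L(192, 114)/(-31432) = 201/(-41290) + 0/(-31432) = 201*(-1/41290) + 0*(-1/31432) = -201/41290 + 0 = -201/41290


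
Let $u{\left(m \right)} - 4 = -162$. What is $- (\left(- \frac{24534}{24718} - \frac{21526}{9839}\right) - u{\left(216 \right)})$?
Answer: $- \frac{18826096911}{121600201} \approx -154.82$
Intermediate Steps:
$u{\left(m \right)} = -158$ ($u{\left(m \right)} = 4 - 162 = -158$)
$- (\left(- \frac{24534}{24718} - \frac{21526}{9839}\right) - u{\left(216 \right)}) = - (\left(- \frac{24534}{24718} - \frac{21526}{9839}\right) - -158) = - (\left(\left(-24534\right) \frac{1}{24718} - \frac{21526}{9839}\right) + 158) = - (\left(- \frac{12267}{12359} - \frac{21526}{9839}\right) + 158) = - (- \frac{386734847}{121600201} + 158) = \left(-1\right) \frac{18826096911}{121600201} = - \frac{18826096911}{121600201}$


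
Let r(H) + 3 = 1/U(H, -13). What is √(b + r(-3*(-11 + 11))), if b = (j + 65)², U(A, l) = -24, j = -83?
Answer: √46218/12 ≈ 17.915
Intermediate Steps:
b = 324 (b = (-83 + 65)² = (-18)² = 324)
r(H) = -73/24 (r(H) = -3 + 1/(-24) = -3 - 1/24 = -73/24)
√(b + r(-3*(-11 + 11))) = √(324 - 73/24) = √(7703/24) = √46218/12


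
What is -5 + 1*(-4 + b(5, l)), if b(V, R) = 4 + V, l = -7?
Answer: 0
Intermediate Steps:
-5 + 1*(-4 + b(5, l)) = -5 + 1*(-4 + (4 + 5)) = -5 + 1*(-4 + 9) = -5 + 1*5 = -5 + 5 = 0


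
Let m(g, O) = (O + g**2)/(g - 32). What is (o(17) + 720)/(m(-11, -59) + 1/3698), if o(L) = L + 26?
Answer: -2821574/5331 ≈ -529.28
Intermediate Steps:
o(L) = 26 + L
m(g, O) = (O + g**2)/(-32 + g)
(o(17) + 720)/(m(-11, -59) + 1/3698) = ((26 + 17) + 720)/((-59 + (-11)**2)/(-32 - 11) + 1/3698) = (43 + 720)/((-59 + 121)/(-43) + 1/3698) = 763/(-1/43*62 + 1/3698) = 763/(-62/43 + 1/3698) = 763/(-5331/3698) = 763*(-3698/5331) = -2821574/5331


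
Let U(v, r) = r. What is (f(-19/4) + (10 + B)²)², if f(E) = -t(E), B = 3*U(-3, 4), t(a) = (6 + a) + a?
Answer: 950625/4 ≈ 2.3766e+5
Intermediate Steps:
t(a) = 6 + 2*a
B = 12 (B = 3*4 = 12)
f(E) = -6 - 2*E (f(E) = -(6 + 2*E) = -6 - 2*E)
(f(-19/4) + (10 + B)²)² = ((-6 - (-38)/4) + (10 + 12)²)² = ((-6 - (-38)/4) + 22²)² = ((-6 - 2*(-19/4)) + 484)² = ((-6 + 19/2) + 484)² = (7/2 + 484)² = (975/2)² = 950625/4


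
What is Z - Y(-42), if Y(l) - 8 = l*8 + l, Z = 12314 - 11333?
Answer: 1351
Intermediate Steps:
Z = 981
Y(l) = 8 + 9*l (Y(l) = 8 + (l*8 + l) = 8 + (8*l + l) = 8 + 9*l)
Z - Y(-42) = 981 - (8 + 9*(-42)) = 981 - (8 - 378) = 981 - 1*(-370) = 981 + 370 = 1351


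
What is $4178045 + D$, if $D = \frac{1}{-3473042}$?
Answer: $\frac{14510525762889}{3473042} \approx 4.178 \cdot 10^{6}$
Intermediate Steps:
$D = - \frac{1}{3473042} \approx -2.8793 \cdot 10^{-7}$
$4178045 + D = 4178045 - \frac{1}{3473042} = \frac{14510525762889}{3473042}$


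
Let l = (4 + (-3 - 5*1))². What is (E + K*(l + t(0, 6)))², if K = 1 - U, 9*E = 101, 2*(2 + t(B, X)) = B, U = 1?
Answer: 10201/81 ≈ 125.94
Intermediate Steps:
t(B, X) = -2 + B/2
E = 101/9 (E = (⅑)*101 = 101/9 ≈ 11.222)
K = 0 (K = 1 - 1*1 = 1 - 1 = 0)
l = 16 (l = (4 + (-3 - 5))² = (4 - 8)² = (-4)² = 16)
(E + K*(l + t(0, 6)))² = (101/9 + 0*(16 + (-2 + (½)*0)))² = (101/9 + 0*(16 + (-2 + 0)))² = (101/9 + 0*(16 - 2))² = (101/9 + 0*14)² = (101/9 + 0)² = (101/9)² = 10201/81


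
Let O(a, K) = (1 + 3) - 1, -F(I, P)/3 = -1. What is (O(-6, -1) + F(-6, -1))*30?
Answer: 180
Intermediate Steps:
F(I, P) = 3 (F(I, P) = -3*(-1) = 3)
O(a, K) = 3 (O(a, K) = 4 - 1 = 3)
(O(-6, -1) + F(-6, -1))*30 = (3 + 3)*30 = 6*30 = 180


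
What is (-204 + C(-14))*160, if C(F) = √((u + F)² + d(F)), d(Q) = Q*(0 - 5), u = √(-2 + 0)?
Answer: -32640 + 320*√(66 - 7*I*√2) ≈ -30033.0 - 194.42*I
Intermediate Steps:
u = I*√2 (u = √(-2) = I*√2 ≈ 1.4142*I)
d(Q) = -5*Q (d(Q) = Q*(-5) = -5*Q)
C(F) = √((F + I*√2)² - 5*F) (C(F) = √((I*√2 + F)² - 5*F) = √((F + I*√2)² - 5*F))
(-204 + C(-14))*160 = (-204 + √((-14 + I*√2)² - 5*(-14)))*160 = (-204 + √((-14 + I*√2)² + 70))*160 = (-204 + √(70 + (-14 + I*√2)²))*160 = -32640 + 160*√(70 + (-14 + I*√2)²)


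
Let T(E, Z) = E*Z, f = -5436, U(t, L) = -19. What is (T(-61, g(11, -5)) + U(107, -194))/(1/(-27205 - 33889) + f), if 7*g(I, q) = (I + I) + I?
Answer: 4520956/80163755 ≈ 0.056396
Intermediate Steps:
g(I, q) = 3*I/7 (g(I, q) = ((I + I) + I)/7 = (2*I + I)/7 = (3*I)/7 = 3*I/7)
(T(-61, g(11, -5)) + U(107, -194))/(1/(-27205 - 33889) + f) = (-183*11/7 - 19)/(1/(-27205 - 33889) - 5436) = (-61*33/7 - 19)/(1/(-61094) - 5436) = (-2013/7 - 19)/(-1/61094 - 5436) = -2146/(7*(-332106985/61094)) = -2146/7*(-61094/332106985) = 4520956/80163755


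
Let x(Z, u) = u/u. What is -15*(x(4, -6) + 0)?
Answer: -15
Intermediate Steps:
x(Z, u) = 1
-15*(x(4, -6) + 0) = -15*(1 + 0) = -15*1 = -15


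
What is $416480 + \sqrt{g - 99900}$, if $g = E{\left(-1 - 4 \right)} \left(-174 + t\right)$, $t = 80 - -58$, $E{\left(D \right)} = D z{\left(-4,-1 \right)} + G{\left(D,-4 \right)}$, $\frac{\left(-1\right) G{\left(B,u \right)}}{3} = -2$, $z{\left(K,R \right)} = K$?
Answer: $416480 + 6 i \sqrt{2801} \approx 4.1648 \cdot 10^{5} + 317.55 i$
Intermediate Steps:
$G{\left(B,u \right)} = 6$ ($G{\left(B,u \right)} = \left(-3\right) \left(-2\right) = 6$)
$E{\left(D \right)} = 6 - 4 D$ ($E{\left(D \right)} = D \left(-4\right) + 6 = - 4 D + 6 = 6 - 4 D$)
$t = 138$ ($t = 80 + 58 = 138$)
$g = -936$ ($g = \left(6 - 4 \left(-1 - 4\right)\right) \left(-174 + 138\right) = \left(6 - -20\right) \left(-36\right) = \left(6 + 20\right) \left(-36\right) = 26 \left(-36\right) = -936$)
$416480 + \sqrt{g - 99900} = 416480 + \sqrt{-936 - 99900} = 416480 + \sqrt{-100836} = 416480 + 6 i \sqrt{2801}$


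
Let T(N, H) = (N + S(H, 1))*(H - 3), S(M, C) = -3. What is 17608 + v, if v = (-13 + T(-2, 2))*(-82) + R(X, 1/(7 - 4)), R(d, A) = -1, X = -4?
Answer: 18263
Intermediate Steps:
T(N, H) = (-3 + H)*(-3 + N) (T(N, H) = (N - 3)*(H - 3) = (-3 + N)*(-3 + H) = (-3 + H)*(-3 + N))
v = 655 (v = (-13 + (9 - 3*2 - 3*(-2) + 2*(-2)))*(-82) - 1 = (-13 + (9 - 6 + 6 - 4))*(-82) - 1 = (-13 + 5)*(-82) - 1 = -8*(-82) - 1 = 656 - 1 = 655)
17608 + v = 17608 + 655 = 18263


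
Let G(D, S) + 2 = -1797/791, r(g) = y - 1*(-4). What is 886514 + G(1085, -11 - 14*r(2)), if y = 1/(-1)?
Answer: 701229195/791 ≈ 8.8651e+5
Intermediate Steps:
y = -1
r(g) = 3 (r(g) = -1 - 1*(-4) = -1 + 4 = 3)
G(D, S) = -3379/791 (G(D, S) = -2 - 1797/791 = -3379/791)
886514 + G(1085, -11 - 14*r(2)) = 886514 - 3379/791 = 701229195/791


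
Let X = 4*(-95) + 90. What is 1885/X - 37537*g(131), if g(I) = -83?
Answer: 6231129/2 ≈ 3.1156e+6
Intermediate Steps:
X = -290 (X = -380 + 90 = -290)
1885/X - 37537*g(131) = 1885/(-290) - 37537/(1/(-83)) = 1885*(-1/290) - 37537/(-1/83) = -13/2 - 37537*(-83) = -13/2 + 3115571 = 6231129/2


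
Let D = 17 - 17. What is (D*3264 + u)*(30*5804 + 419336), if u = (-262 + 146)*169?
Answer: -11634111424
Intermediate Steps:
D = 0
u = -19604 (u = -116*169 = -19604)
(D*3264 + u)*(30*5804 + 419336) = (0*3264 - 19604)*(30*5804 + 419336) = (0 - 19604)*(174120 + 419336) = -19604*593456 = -11634111424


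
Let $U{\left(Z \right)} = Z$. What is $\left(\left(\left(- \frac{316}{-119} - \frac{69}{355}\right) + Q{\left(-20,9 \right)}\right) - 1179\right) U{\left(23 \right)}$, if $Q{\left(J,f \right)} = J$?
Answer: $- \frac{1162599078}{42245} \approx -27520.0$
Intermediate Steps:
$\left(\left(\left(- \frac{316}{-119} - \frac{69}{355}\right) + Q{\left(-20,9 \right)}\right) - 1179\right) U{\left(23 \right)} = \left(\left(\left(- \frac{316}{-119} - \frac{69}{355}\right) - 20\right) - 1179\right) 23 = \left(\left(\left(\left(-316\right) \left(- \frac{1}{119}\right) - \frac{69}{355}\right) - 20\right) - 1179\right) 23 = \left(\left(\left(\frac{316}{119} - \frac{69}{355}\right) - 20\right) - 1179\right) 23 = \left(\left(\frac{103969}{42245} - 20\right) - 1179\right) 23 = \left(- \frac{740931}{42245} - 1179\right) 23 = \left(- \frac{50547786}{42245}\right) 23 = - \frac{1162599078}{42245}$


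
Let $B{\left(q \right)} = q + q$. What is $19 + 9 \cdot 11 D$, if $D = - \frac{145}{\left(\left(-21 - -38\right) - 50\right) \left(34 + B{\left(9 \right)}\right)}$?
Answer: $\frac{1423}{52} \approx 27.365$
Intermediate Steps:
$B{\left(q \right)} = 2 q$
$D = \frac{145}{1716}$ ($D = - \frac{145}{\left(\left(-21 - -38\right) - 50\right) \left(34 + 2 \cdot 9\right)} = - \frac{145}{\left(\left(-21 + 38\right) - 50\right) \left(34 + 18\right)} = - \frac{145}{\left(17 - 50\right) 52} = - \frac{145}{\left(-33\right) 52} = - \frac{145}{-1716} = \left(-145\right) \left(- \frac{1}{1716}\right) = \frac{145}{1716} \approx 0.084499$)
$19 + 9 \cdot 11 D = 19 + 9 \cdot 11 \cdot \frac{145}{1716} = 19 + 99 \cdot \frac{145}{1716} = 19 + \frac{435}{52} = \frac{1423}{52}$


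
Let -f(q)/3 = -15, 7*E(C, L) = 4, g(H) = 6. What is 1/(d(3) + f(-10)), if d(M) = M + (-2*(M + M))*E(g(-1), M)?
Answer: 7/288 ≈ 0.024306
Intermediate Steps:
E(C, L) = 4/7 (E(C, L) = (⅐)*4 = 4/7)
f(q) = 45 (f(q) = -3*(-15) = 45)
d(M) = -9*M/7 (d(M) = M - 2*(M + M)*(4/7) = M - 4*M*(4/7) = M - 16*M/7 = -9*M/7)
1/(d(3) + f(-10)) = 1/(-9/7*3 + 45) = 1/(-27/7 + 45) = 1/(288/7) = 7/288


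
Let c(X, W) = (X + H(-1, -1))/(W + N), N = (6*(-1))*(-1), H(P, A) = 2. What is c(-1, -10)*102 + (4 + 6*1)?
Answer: -31/2 ≈ -15.500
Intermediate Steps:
N = 6 (N = -6*(-1) = 6)
c(X, W) = (2 + X)/(6 + W) (c(X, W) = (X + 2)/(W + 6) = (2 + X)/(6 + W))
c(-1, -10)*102 + (4 + 6*1) = ((2 - 1)/(6 - 10))*102 + (4 + 6*1) = (1/(-4))*102 + (4 + 6) = -¼*1*102 + 10 = -¼*102 + 10 = -51/2 + 10 = -31/2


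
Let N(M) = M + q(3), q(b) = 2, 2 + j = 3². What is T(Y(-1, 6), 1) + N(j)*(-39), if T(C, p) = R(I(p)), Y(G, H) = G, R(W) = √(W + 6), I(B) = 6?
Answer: -351 + 2*√3 ≈ -347.54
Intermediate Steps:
j = 7 (j = -2 + 3² = -2 + 9 = 7)
N(M) = 2 + M (N(M) = M + 2 = 2 + M)
R(W) = √(6 + W)
T(C, p) = 2*√3 (T(C, p) = √(6 + 6) = √12 = 2*√3)
T(Y(-1, 6), 1) + N(j)*(-39) = 2*√3 + (2 + 7)*(-39) = 2*√3 + 9*(-39) = 2*√3 - 351 = -351 + 2*√3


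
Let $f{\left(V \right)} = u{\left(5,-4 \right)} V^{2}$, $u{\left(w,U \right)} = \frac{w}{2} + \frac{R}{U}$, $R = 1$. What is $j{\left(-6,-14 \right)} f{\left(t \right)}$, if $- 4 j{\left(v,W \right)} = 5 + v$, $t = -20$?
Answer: $225$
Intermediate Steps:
$u{\left(w,U \right)} = \frac{1}{U} + \frac{w}{2}$ ($u{\left(w,U \right)} = \frac{w}{2} + 1 \frac{1}{U} = w \frac{1}{2} + \frac{1}{U} = \frac{w}{2} + \frac{1}{U} = \frac{1}{U} + \frac{w}{2}$)
$f{\left(V \right)} = \frac{9 V^{2}}{4}$ ($f{\left(V \right)} = \left(\frac{1}{-4} + \frac{1}{2} \cdot 5\right) V^{2} = \left(- \frac{1}{4} + \frac{5}{2}\right) V^{2} = \frac{9 V^{2}}{4}$)
$j{\left(v,W \right)} = - \frac{5}{4} - \frac{v}{4}$ ($j{\left(v,W \right)} = - \frac{5 + v}{4} = - \frac{5}{4} - \frac{v}{4}$)
$j{\left(-6,-14 \right)} f{\left(t \right)} = \left(- \frac{5}{4} - - \frac{3}{2}\right) \frac{9 \left(-20\right)^{2}}{4} = \left(- \frac{5}{4} + \frac{3}{2}\right) \frac{9}{4} \cdot 400 = \frac{1}{4} \cdot 900 = 225$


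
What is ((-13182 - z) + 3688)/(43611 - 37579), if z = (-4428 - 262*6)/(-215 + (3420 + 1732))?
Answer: -23432939/14889992 ≈ -1.5737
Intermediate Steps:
z = -6000/4937 (z = (-4428 - 1572)/(-215 + 5152) = -6000/4937 ≈ -1.2153)
((-13182 - z) + 3688)/(43611 - 37579) = ((-13182 - 1*(-6000/4937)) + 3688)/(43611 - 37579) = ((-13182 + 6000/4937) + 3688)/6032 = (-65073534/4937 + 3688)*(1/6032) = -46865878/4937*1/6032 = -23432939/14889992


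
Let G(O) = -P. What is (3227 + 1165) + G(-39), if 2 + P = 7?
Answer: 4387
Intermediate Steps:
P = 5 (P = -2 + 7 = 5)
G(O) = -5 (G(O) = -1*5 = -5)
(3227 + 1165) + G(-39) = (3227 + 1165) - 5 = 4392 - 5 = 4387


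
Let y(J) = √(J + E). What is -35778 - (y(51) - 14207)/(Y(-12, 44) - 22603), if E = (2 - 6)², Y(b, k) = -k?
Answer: -810278573/22647 + √67/22647 ≈ -35779.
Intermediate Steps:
E = 16 (E = (-4)² = 16)
y(J) = √(16 + J) (y(J) = √(J + 16) = √(16 + J))
-35778 - (y(51) - 14207)/(Y(-12, 44) - 22603) = -35778 - (√(16 + 51) - 14207)/(-1*44 - 22603) = -35778 - (√67 - 14207)/(-44 - 22603) = -35778 - (-14207 + √67)/(-22647) = -35778 - (-14207 + √67)*(-1)/22647 = -35778 - (14207/22647 - √67/22647) = -35778 + (-14207/22647 + √67/22647) = -810278573/22647 + √67/22647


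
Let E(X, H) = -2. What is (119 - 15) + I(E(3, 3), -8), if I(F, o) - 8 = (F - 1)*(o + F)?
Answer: 142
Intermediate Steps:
I(F, o) = 8 + (-1 + F)*(F + o) (I(F, o) = 8 + (F - 1)*(o + F) = 8 + (-1 + F)*(F + o))
(119 - 15) + I(E(3, 3), -8) = (119 - 15) + (8 + (-2)² - 1*(-2) - 1*(-8) - 2*(-8)) = 104 + (8 + 4 + 2 + 8 + 16) = 104 + 38 = 142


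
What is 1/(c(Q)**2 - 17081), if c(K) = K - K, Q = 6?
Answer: -1/17081 ≈ -5.8545e-5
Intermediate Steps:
c(K) = 0
1/(c(Q)**2 - 17081) = 1/(0**2 - 17081) = 1/(0 - 17081) = 1/(-17081) = -1/17081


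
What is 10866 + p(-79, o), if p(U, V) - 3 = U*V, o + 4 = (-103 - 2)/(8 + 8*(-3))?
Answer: 170665/16 ≈ 10667.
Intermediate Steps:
o = 41/16 (o = -4 + (-103 - 2)/(8 + 8*(-3)) = -4 - 105/(8 - 24) = -4 - 105/(-16) = -4 - 105*(-1/16) = -4 + 105/16 = 41/16 ≈ 2.5625)
p(U, V) = 3 + U*V
10866 + p(-79, o) = 10866 + (3 - 79*41/16) = 10866 + (3 - 3239/16) = 10866 - 3191/16 = 170665/16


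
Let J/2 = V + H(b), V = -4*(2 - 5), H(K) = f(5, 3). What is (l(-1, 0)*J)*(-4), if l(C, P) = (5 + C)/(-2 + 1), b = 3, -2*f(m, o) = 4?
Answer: 320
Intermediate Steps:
f(m, o) = -2 (f(m, o) = -½*4 = -2)
H(K) = -2
l(C, P) = -5 - C (l(C, P) = (5 + C)/(-1) = (5 + C)*(-1) = -5 - C)
V = 12 (V = -4*(-3) = 12)
J = 20 (J = 2*(12 - 2) = 2*10 = 20)
(l(-1, 0)*J)*(-4) = ((-5 - 1*(-1))*20)*(-4) = ((-5 + 1)*20)*(-4) = -4*20*(-4) = -80*(-4) = 320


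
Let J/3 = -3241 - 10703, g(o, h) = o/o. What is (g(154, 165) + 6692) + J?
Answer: -35139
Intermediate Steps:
g(o, h) = 1
J = -41832 (J = 3*(-3241 - 10703) = 3*(-13944) = -41832)
(g(154, 165) + 6692) + J = (1 + 6692) - 41832 = 6693 - 41832 = -35139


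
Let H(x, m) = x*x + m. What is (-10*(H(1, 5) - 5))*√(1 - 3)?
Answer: -10*I*√2 ≈ -14.142*I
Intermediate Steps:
H(x, m) = m + x² (H(x, m) = x² + m = m + x²)
(-10*(H(1, 5) - 5))*√(1 - 3) = (-10*((5 + 1²) - 5))*√(1 - 3) = (-10*((5 + 1) - 5))*√(-2) = (-10*(6 - 5))*(I*√2) = (-10*1)*(I*√2) = -10*I*√2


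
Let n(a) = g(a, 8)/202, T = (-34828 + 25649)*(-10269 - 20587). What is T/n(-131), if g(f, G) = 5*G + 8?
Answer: 3575743703/3 ≈ 1.1919e+9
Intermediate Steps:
g(f, G) = 8 + 5*G
T = 283227224 (T = -9179*(-30856) = 283227224)
n(a) = 24/101 (n(a) = (8 + 5*8)/202 = (8 + 40)*(1/202) = 48*(1/202) = 24/101)
T/n(-131) = 283227224/(24/101) = 283227224*(101/24) = 3575743703/3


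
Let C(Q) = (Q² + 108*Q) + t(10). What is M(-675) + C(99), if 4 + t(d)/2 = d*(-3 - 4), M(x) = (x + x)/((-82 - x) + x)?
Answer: 834820/41 ≈ 20361.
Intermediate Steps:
M(x) = -x/41 (M(x) = (2*x)/(-82) = (2*x)*(-1/82) = -x/41)
t(d) = -8 - 14*d (t(d) = -8 + 2*(d*(-3 - 4)) = -8 + 2*(d*(-7)) = -8 + 2*(-7*d) = -8 - 14*d)
C(Q) = -148 + Q² + 108*Q (C(Q) = (Q² + 108*Q) + (-8 - 14*10) = (Q² + 108*Q) + (-8 - 140) = (Q² + 108*Q) - 148 = -148 + Q² + 108*Q)
M(-675) + C(99) = -1/41*(-675) + (-148 + 99² + 108*99) = 675/41 + (-148 + 9801 + 10692) = 675/41 + 20345 = 834820/41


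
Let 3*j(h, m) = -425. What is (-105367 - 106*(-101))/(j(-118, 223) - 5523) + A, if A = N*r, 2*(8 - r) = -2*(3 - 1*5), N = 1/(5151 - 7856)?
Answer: 768072051/45968770 ≈ 16.709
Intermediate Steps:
j(h, m) = -425/3 (j(h, m) = (⅓)*(-425) = -425/3)
N = -1/2705 (N = 1/(-2705) = -1/2705 ≈ -0.00036969)
r = 6 (r = 8 - (-1)*(3 - 1*5) = 8 - (-1)*(3 - 5) = 8 - (-1)*(-2) = 8 - ½*4 = 8 - 2 = 6)
A = -6/2705 (A = -1/2705*6 = -6/2705 ≈ -0.0022181)
(-105367 - 106*(-101))/(j(-118, 223) - 5523) + A = (-105367 - 106*(-101))/(-425/3 - 5523) - 6/2705 = (-105367 + 10706)/(-16994/3) - 6/2705 = -94661*(-3/16994) - 6/2705 = 283983/16994 - 6/2705 = 768072051/45968770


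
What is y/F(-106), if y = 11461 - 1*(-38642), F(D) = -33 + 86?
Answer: 50103/53 ≈ 945.34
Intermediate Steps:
F(D) = 53
y = 50103 (y = 11461 + 38642 = 50103)
y/F(-106) = 50103/53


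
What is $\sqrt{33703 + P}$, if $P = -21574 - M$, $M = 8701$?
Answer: $2 \sqrt{857} \approx 58.549$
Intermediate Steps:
$P = -30275$ ($P = -21574 - 8701 = -30275$)
$\sqrt{33703 + P} = \sqrt{33703 - 30275} = \sqrt{3428} = 2 \sqrt{857}$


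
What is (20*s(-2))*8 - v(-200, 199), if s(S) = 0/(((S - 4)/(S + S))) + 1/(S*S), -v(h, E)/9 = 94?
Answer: 886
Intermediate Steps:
v(h, E) = -846 (v(h, E) = -9*94 = -846)
s(S) = S⁻² (s(S) = 0/(((-4 + S)/((2*S)))) + 1/S² = 0/(((-4 + S)*(1/(2*S)))) + 1/S² = 0/(((-4 + S)/(2*S))) + S⁻² = 0*(2*S/(-4 + S)) + S⁻² = 0 + S⁻² = S⁻²)
(20*s(-2))*8 - v(-200, 199) = (20/(-2)²)*8 - 1*(-846) = (20*(¼))*8 + 846 = 5*8 + 846 = 40 + 846 = 886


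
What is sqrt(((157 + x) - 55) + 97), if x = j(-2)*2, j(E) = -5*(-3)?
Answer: sqrt(229) ≈ 15.133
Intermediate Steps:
j(E) = 15
x = 30 (x = 15*2 = 30)
sqrt(((157 + x) - 55) + 97) = sqrt(((157 + 30) - 55) + 97) = sqrt((187 - 55) + 97) = sqrt(132 + 97) = sqrt(229)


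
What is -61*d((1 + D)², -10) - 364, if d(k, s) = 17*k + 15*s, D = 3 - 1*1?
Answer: -547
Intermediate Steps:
D = 2 (D = 3 - 1 = 2)
d(k, s) = 15*s + 17*k
-61*d((1 + D)², -10) - 364 = -61*(15*(-10) + 17*(1 + 2)²) - 364 = -61*(-150 + 17*3²) - 364 = -61*(-150 + 17*9) - 364 = -61*(-150 + 153) - 364 = -61*3 - 364 = -183 - 364 = -547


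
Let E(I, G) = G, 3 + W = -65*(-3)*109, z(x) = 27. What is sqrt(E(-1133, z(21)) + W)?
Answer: sqrt(21279) ≈ 145.87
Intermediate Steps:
W = 21252 (W = -3 - 65*(-3)*109 = -3 + 195*109 = -3 + 21255 = 21252)
sqrt(E(-1133, z(21)) + W) = sqrt(27 + 21252) = sqrt(21279)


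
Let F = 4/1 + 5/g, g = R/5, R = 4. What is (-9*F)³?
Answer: -50243409/64 ≈ -7.8505e+5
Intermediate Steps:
g = ⅘ (g = 4/5 = 4*(⅕) = ⅘ ≈ 0.80000)
F = 41/4 (F = 4/1 + 5/(⅘) = 4*1 + 5*(5/4) = 4 + 25/4 = 41/4 ≈ 10.250)
(-9*F)³ = (-9*41/4)³ = (-369/4)³ = -50243409/64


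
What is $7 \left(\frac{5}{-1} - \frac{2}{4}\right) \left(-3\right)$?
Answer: $\frac{231}{2} \approx 115.5$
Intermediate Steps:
$7 \left(\frac{5}{-1} - \frac{2}{4}\right) \left(-3\right) = 7 \left(5 \left(-1\right) - \frac{1}{2}\right) \left(-3\right) = 7 \left(-5 - \frac{1}{2}\right) \left(-3\right) = 7 \left(- \frac{11}{2}\right) \left(-3\right) = \left(- \frac{77}{2}\right) \left(-3\right) = \frac{231}{2}$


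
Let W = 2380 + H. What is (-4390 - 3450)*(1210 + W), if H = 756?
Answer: -34072640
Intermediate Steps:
W = 3136 (W = 2380 + 756 = 3136)
(-4390 - 3450)*(1210 + W) = (-4390 - 3450)*(1210 + 3136) = -7840*4346 = -34072640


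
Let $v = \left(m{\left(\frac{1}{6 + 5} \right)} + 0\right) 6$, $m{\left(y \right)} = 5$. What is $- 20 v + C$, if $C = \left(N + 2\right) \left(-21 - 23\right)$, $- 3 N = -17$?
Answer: $- \frac{2812}{3} \approx -937.33$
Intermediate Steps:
$N = \frac{17}{3}$ ($N = \left(- \frac{1}{3}\right) \left(-17\right) = \frac{17}{3} \approx 5.6667$)
$v = 30$ ($v = \left(5 + 0\right) 6 = 5 \cdot 6 = 30$)
$C = - \frac{1012}{3}$ ($C = \left(\frac{17}{3} + 2\right) \left(-21 - 23\right) = \frac{23}{3} \left(-44\right) = - \frac{1012}{3} \approx -337.33$)
$- 20 v + C = \left(-20\right) 30 - \frac{1012}{3} = -600 - \frac{1012}{3} = - \frac{2812}{3}$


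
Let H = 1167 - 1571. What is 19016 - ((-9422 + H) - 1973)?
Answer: 30815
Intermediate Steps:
H = -404
19016 - ((-9422 + H) - 1973) = 19016 - ((-9422 - 404) - 1973) = 19016 - (-9826 - 1973) = 19016 - 1*(-11799) = 19016 + 11799 = 30815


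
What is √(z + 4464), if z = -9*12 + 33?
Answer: √4389 ≈ 66.250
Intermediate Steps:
z = -75 (z = -108 + 33 = -75)
√(z + 4464) = √(-75 + 4464) = √4389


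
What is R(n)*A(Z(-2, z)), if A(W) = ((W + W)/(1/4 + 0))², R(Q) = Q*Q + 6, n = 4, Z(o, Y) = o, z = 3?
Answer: 5632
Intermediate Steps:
R(Q) = 6 + Q² (R(Q) = Q² + 6 = 6 + Q²)
A(W) = 64*W² (A(W) = ((2*W)/(¼ + 0))² = ((2*W)/(¼))² = ((2*W)*4)² = (8*W)² = 64*W²)
R(n)*A(Z(-2, z)) = (6 + 4²)*(64*(-2)²) = (6 + 16)*(64*4) = 22*256 = 5632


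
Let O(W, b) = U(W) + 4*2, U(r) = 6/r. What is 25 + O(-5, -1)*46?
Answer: 1689/5 ≈ 337.80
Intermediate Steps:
O(W, b) = 8 + 6/W (O(W, b) = 6/W + 4*2 = 6/W + 8 = 8 + 6/W)
25 + O(-5, -1)*46 = 25 + (8 + 6/(-5))*46 = 25 + (8 + 6*(-⅕))*46 = 25 + (8 - 6/5)*46 = 25 + (34/5)*46 = 25 + 1564/5 = 1689/5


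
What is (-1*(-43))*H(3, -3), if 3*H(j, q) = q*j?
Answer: -129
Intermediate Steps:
H(j, q) = j*q/3 (H(j, q) = (q*j)/3 = (j*q)/3 = j*q/3)
(-1*(-43))*H(3, -3) = (-1*(-43))*((⅓)*3*(-3)) = 43*(-3) = -129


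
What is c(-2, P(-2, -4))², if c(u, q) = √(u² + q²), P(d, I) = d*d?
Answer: 20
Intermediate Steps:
P(d, I) = d²
c(u, q) = √(q² + u²)
c(-2, P(-2, -4))² = (√(((-2)²)² + (-2)²))² = (√(4² + 4))² = (√(16 + 4))² = (√20)² = (2*√5)² = 20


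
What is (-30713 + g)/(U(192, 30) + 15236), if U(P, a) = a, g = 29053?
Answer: -830/7633 ≈ -0.10874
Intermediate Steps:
(-30713 + g)/(U(192, 30) + 15236) = (-30713 + 29053)/(30 + 15236) = -1660/15266 = -1660*1/15266 = -830/7633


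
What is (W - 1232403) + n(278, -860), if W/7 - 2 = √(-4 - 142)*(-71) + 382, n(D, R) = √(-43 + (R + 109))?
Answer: -1229715 + I*√794 - 497*I*√146 ≈ -1.2297e+6 - 5977.1*I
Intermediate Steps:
n(D, R) = √(66 + R) (n(D, R) = √(-43 + (109 + R)) = √(66 + R))
W = 2688 - 497*I*√146 (W = 14 + 7*(√(-4 - 142)*(-71) + 382) = 14 + 7*(√(-146)*(-71) + 382) = 14 + 7*((I*√146)*(-71) + 382) = 14 + 7*(-71*I*√146 + 382) = 14 + 7*(382 - 71*I*√146) = 14 + (2674 - 497*I*√146) = 2688 - 497*I*√146 ≈ 2688.0 - 6005.3*I)
(W - 1232403) + n(278, -860) = ((2688 - 497*I*√146) - 1232403) + √(66 - 860) = (-1229715 - 497*I*√146) + √(-794) = (-1229715 - 497*I*√146) + I*√794 = -1229715 + I*√794 - 497*I*√146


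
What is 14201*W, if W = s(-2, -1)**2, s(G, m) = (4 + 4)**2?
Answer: 58167296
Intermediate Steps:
s(G, m) = 64 (s(G, m) = 8**2 = 64)
W = 4096 (W = 64**2 = 4096)
14201*W = 14201*4096 = 58167296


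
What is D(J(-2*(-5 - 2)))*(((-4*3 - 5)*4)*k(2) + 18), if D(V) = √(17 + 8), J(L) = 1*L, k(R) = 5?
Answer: -1610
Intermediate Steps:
J(L) = L
D(V) = 5 (D(V) = √25 = 5)
D(J(-2*(-5 - 2)))*(((-4*3 - 5)*4)*k(2) + 18) = 5*(((-4*3 - 5)*4)*5 + 18) = 5*(((-12 - 5)*4)*5 + 18) = 5*(-17*4*5 + 18) = 5*(-68*5 + 18) = 5*(-340 + 18) = 5*(-322) = -1610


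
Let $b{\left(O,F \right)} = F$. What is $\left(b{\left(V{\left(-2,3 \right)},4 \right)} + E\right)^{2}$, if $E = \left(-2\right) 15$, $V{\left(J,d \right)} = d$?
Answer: $676$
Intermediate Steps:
$E = -30$
$\left(b{\left(V{\left(-2,3 \right)},4 \right)} + E\right)^{2} = \left(4 - 30\right)^{2} = \left(-26\right)^{2} = 676$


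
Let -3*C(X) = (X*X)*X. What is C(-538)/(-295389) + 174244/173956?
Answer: -6733542681721/38538516663 ≈ -174.72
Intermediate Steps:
C(X) = -X³/3 (C(X) = -X*X*X/3 = -X²*X/3 = -X³/3)
C(-538)/(-295389) + 174244/173956 = -⅓*(-538)³/(-295389) + 174244/173956 = -⅓*(-155720872)*(-1/295389) + 174244*(1/173956) = (155720872/3)*(-1/295389) + 43561/43489 = -155720872/886167 + 43561/43489 = -6733542681721/38538516663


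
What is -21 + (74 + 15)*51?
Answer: 4518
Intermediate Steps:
-21 + (74 + 15)*51 = -21 + 89*51 = -21 + 4539 = 4518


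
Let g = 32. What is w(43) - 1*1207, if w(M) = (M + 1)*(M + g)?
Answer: 2093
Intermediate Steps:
w(M) = (1 + M)*(32 + M) (w(M) = (M + 1)*(M + 32) = (1 + M)*(32 + M))
w(43) - 1*1207 = (32 + 43² + 33*43) - 1*1207 = (32 + 1849 + 1419) - 1207 = 3300 - 1207 = 2093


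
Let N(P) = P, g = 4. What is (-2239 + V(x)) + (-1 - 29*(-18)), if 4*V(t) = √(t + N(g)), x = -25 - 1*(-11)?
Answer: -1718 + I*√10/4 ≈ -1718.0 + 0.79057*I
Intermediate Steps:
x = -14 (x = -25 + 11 = -14)
V(t) = √(4 + t)/4 (V(t) = √(t + 4)/4 = √(4 + t)/4)
(-2239 + V(x)) + (-1 - 29*(-18)) = (-2239 + √(4 - 14)/4) + (-1 - 29*(-18)) = (-2239 + √(-10)/4) + (-1 + 522) = (-2239 + (I*√10)/4) + 521 = (-2239 + I*√10/4) + 521 = -1718 + I*√10/4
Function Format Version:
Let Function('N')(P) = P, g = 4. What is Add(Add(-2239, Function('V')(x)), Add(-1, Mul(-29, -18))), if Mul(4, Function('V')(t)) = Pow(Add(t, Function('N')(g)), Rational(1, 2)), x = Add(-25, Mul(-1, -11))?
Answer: Add(-1718, Mul(Rational(1, 4), I, Pow(10, Rational(1, 2)))) ≈ Add(-1718.0, Mul(0.79057, I))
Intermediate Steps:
x = -14 (x = Add(-25, 11) = -14)
Function('V')(t) = Mul(Rational(1, 4), Pow(Add(4, t), Rational(1, 2))) (Function('V')(t) = Mul(Rational(1, 4), Pow(Add(t, 4), Rational(1, 2))) = Mul(Rational(1, 4), Pow(Add(4, t), Rational(1, 2))))
Add(Add(-2239, Function('V')(x)), Add(-1, Mul(-29, -18))) = Add(Add(-2239, Mul(Rational(1, 4), Pow(Add(4, -14), Rational(1, 2)))), Add(-1, Mul(-29, -18))) = Add(Add(-2239, Mul(Rational(1, 4), Pow(-10, Rational(1, 2)))), Add(-1, 522)) = Add(Add(-2239, Mul(Rational(1, 4), Mul(I, Pow(10, Rational(1, 2))))), 521) = Add(Add(-2239, Mul(Rational(1, 4), I, Pow(10, Rational(1, 2)))), 521) = Add(-1718, Mul(Rational(1, 4), I, Pow(10, Rational(1, 2))))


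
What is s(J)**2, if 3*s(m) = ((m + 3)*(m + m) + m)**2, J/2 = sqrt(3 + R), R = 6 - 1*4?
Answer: 12928400/9 + 1926400*sqrt(5)/3 ≈ 2.8723e+6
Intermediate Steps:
R = 2 (R = 6 - 4 = 2)
J = 2*sqrt(5) (J = 2*sqrt(3 + 2) = 2*sqrt(5) ≈ 4.4721)
s(m) = (m + 2*m*(3 + m))**2/3 (s(m) = ((m + 3)*(m + m) + m)**2/3 = ((3 + m)*(2*m) + m)**2/3 = (2*m*(3 + m) + m)**2/3 = (m + 2*m*(3 + m))**2/3)
s(J)**2 = ((2*sqrt(5))**2*(7 + 2*(2*sqrt(5)))**2/3)**2 = ((1/3)*20*(7 + 4*sqrt(5))**2)**2 = (20*(7 + 4*sqrt(5))**2/3)**2 = 400*(7 + 4*sqrt(5))**4/9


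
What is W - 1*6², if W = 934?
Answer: 898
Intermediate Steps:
W - 1*6² = 934 - 1*6² = 934 - 1*36 = 934 - 36 = 898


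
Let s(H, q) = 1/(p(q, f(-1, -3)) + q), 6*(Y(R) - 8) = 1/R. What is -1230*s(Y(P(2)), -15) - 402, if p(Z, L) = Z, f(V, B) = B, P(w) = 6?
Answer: -361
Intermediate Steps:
Y(R) = 8 + 1/(6*R)
s(H, q) = 1/(2*q) (s(H, q) = 1/(q + q) = 1/(2*q))
-1230*s(Y(P(2)), -15) - 402 = -615/(-15) - 402 = -615*(-1)/15 - 402 = -1230*(-1/30) - 402 = 41 - 402 = -361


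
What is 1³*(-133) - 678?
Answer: -811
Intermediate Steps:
1³*(-133) - 678 = 1*(-133) - 678 = -133 - 678 = -811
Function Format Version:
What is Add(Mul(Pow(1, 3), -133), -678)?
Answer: -811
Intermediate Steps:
Add(Mul(Pow(1, 3), -133), -678) = Add(Mul(1, -133), -678) = Add(-133, -678) = -811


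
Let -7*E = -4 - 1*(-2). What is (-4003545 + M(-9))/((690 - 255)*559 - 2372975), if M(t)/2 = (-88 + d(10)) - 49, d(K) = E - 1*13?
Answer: 28026911/14908670 ≈ 1.8799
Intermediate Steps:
E = 2/7 (E = -(-4 - 1*(-2))/7 = -(-4 + 2)/7 = -⅐*(-2) = 2/7 ≈ 0.28571)
d(K) = -89/7 (d(K) = 2/7 - 1*13 = 2/7 - 13 = -89/7)
M(t) = -2096/7 (M(t) = 2*((-88 - 89/7) - 49) = 2*(-705/7 - 49) = 2*(-1048/7) = -2096/7)
(-4003545 + M(-9))/((690 - 255)*559 - 2372975) = (-4003545 - 2096/7)/((690 - 255)*559 - 2372975) = -28026911/(7*(435*559 - 2372975)) = -28026911/(7*(243165 - 2372975)) = -28026911/7/(-2129810) = -28026911/7*(-1/2129810) = 28026911/14908670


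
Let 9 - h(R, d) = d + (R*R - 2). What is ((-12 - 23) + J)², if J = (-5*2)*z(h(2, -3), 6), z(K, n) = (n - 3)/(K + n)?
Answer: 87025/64 ≈ 1359.8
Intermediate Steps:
h(R, d) = 11 - d - R² (h(R, d) = 9 - (d + (R*R - 2)) = 9 - (d + (R² - 2)) = 9 - (d + (-2 + R²)) = 9 - (-2 + d + R²) = 9 + (2 - d - R²) = 11 - d - R²)
z(K, n) = (-3 + n)/(K + n)
J = -15/8 (J = (-5*2)*((-3 + 6)/((11 - 1*(-3) - 1*2²) + 6)) = -10*3/((11 + 3 - 1*4) + 6) = -10*3/((11 + 3 - 4) + 6) = -10*3/(10 + 6) = -10*3/16 = -15/8 ≈ -1.8750)
((-12 - 23) + J)² = ((-12 - 23) - 15/8)² = (-35 - 15/8)² = (-295/8)² = 87025/64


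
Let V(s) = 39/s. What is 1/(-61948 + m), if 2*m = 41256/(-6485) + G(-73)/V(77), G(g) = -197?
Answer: -505830/31435136789 ≈ -1.6091e-5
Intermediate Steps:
m = -99979949/505830 (m = (41256/(-6485) - 197/(39/77))/2 = (41256*(-1/6485) - 197/(39*(1/77)))/2 = (-41256/6485 - 197/39/77)/2 = (-41256/6485 - 197*77/39)/2 = (-41256/6485 - 15169/39)/2 = (1/2)*(-99979949/252915) = -99979949/505830 ≈ -197.66)
1/(-61948 + m) = 1/(-61948 - 99979949/505830) = 1/(-31435136789/505830) = -505830/31435136789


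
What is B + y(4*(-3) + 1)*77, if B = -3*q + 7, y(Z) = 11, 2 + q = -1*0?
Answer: 860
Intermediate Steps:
q = -2 (q = -2 - 1*0 = -2 + 0 = -2)
B = 13 (B = -3*(-2) + 7 = 6 + 7 = 13)
B + y(4*(-3) + 1)*77 = 13 + 11*77 = 13 + 847 = 860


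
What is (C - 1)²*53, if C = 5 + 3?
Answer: 2597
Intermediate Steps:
C = 8
(C - 1)²*53 = (8 - 1)²*53 = 7²*53 = 49*53 = 2597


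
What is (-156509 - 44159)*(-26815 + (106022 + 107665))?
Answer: -37499230496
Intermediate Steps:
(-156509 - 44159)*(-26815 + (106022 + 107665)) = -200668*(-26815 + 213687) = -200668*186872 = -37499230496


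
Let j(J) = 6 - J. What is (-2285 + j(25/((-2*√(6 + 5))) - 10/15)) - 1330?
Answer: -10825/3 + 25*√11/22 ≈ -3604.6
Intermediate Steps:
(-2285 + j(25/((-2*√(6 + 5))) - 10/15)) - 1330 = (-2285 + (6 - (25/((-2*√(6 + 5))) - 10/15))) - 1330 = (-2285 + (6 - (25/((-2*√11)) - 10*1/15))) - 1330 = (-2285 + (6 - (25*(-√11/22) - ⅔))) - 1330 = (-2285 + (6 - (-25*√11/22 - ⅔))) - 1330 = (-2285 + (6 - (-⅔ - 25*√11/22))) - 1330 = (-2285 + (6 + (⅔ + 25*√11/22))) - 1330 = (-2285 + (20/3 + 25*√11/22)) - 1330 = (-6835/3 + 25*√11/22) - 1330 = -10825/3 + 25*√11/22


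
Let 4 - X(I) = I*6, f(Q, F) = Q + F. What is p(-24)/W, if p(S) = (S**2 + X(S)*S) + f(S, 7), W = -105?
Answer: 2993/105 ≈ 28.505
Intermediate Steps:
f(Q, F) = F + Q
X(I) = 4 - 6*I (X(I) = 4 - I*6 = 4 - 6*I)
p(S) = 7 + S + S**2 + S*(4 - 6*S) (p(S) = (S**2 + (4 - 6*S)*S) + (7 + S) = (S**2 + S*(4 - 6*S)) + (7 + S) = 7 + S + S**2 + S*(4 - 6*S))
p(-24)/W = (7 - 5*(-24)**2 + 5*(-24))/(-105) = (7 - 5*576 - 120)*(-1/105) = (7 - 2880 - 120)*(-1/105) = -2993*(-1/105) = 2993/105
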